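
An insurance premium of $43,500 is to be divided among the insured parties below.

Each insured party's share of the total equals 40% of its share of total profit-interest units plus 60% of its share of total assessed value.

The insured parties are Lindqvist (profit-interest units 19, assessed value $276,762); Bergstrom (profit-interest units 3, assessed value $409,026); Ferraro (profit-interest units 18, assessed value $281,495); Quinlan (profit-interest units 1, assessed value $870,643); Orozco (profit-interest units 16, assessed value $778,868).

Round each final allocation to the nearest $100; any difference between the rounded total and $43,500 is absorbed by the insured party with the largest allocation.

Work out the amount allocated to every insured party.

Lindqvist: $8,600 · Bergstrom: $5,000 · Ferraro: $8,300 · Quinlan: $9,000 · Orozco: $12,600

Profit-interest units total 57; assessed value total 2,616,794.
Composite weights (40% profit-interest units + 60% assessed value): Lindqvist 0.1968; Bergstrom 0.1148; Ferraro 0.1909; Quinlan 0.2066; Orozco 0.2909.
Unrounded shares: Lindqvist 8,560.43; Bergstrom 4,995.43; Ferraro 8,302.38; Quinlan 8,989.09; Orozco 12,652.67.
Rounded to nearest $100: Lindqvist $8,600; Bergstrom $5,000; Ferraro $8,300; Quinlan $9,000; Orozco $12,700. Sum = $43,600.
Difference $43,500 − $43,600 = −$100 applied to largest allocation (Orozco): Orozco becomes $12,600.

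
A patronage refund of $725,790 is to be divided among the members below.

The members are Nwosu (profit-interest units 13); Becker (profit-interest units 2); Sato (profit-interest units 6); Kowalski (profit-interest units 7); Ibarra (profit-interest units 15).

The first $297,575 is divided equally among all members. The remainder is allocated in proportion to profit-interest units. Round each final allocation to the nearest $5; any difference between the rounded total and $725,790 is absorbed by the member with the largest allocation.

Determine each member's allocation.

Nwosu: $188,975; Becker: $79,430; Sato: $119,265; Kowalski: $129,225; Ibarra: $208,895

Equal tier: $297,575 ÷ 5 = $59,515 apiece.
Remainder $428,215 by profit-interest units (total 43): Nwosu 129,460.35 → $129,460; Becker 19,916.98 → $19,915; Sato 59,750.93 → $59,750; Kowalski 69,709.42 → $69,710; Ibarra 149,377.33 → $149,375.
Rounding difference +$5 on remainder applied to Ibarra.
Totals: Nwosu $59,515 + $129,460 = $188,975; Becker $59,515 + $19,915 = $79,430; Sato $59,515 + $59,750 = $119,265; Kowalski $59,515 + $69,710 = $129,225; Ibarra $59,515 + $149,380 = $208,895.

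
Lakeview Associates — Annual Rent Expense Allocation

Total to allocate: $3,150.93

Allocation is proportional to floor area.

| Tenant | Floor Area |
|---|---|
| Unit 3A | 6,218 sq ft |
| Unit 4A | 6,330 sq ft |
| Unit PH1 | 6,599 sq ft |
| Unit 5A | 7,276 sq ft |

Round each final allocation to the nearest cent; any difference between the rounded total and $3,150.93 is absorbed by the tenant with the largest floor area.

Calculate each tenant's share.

Combined floor area = 6,218 + 6,330 + 6,599 + 7,276 = 26,423.
Proportional shares: Unit 3A 741.4935; Unit 4A 754.8494; Unit PH1 786.9276; Unit 5A 867.6595.
At nearest cent: Unit 3A $741.49; Unit 4A $754.85; Unit PH1 $786.93; Unit 5A $867.66. Sum = $3,150.93.
Sum already equals the total — no adjustment.

Unit 3A: $741.49 | Unit 4A: $754.85 | Unit PH1: $786.93 | Unit 5A: $867.66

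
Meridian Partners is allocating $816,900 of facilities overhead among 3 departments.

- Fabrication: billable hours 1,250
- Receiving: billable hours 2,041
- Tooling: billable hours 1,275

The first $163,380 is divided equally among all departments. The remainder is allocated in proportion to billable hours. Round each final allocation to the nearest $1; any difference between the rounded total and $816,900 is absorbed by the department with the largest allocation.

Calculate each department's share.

Fabrication: $233,369 | Receiving: $346,583 | Tooling: $236,948

Equal tier: $163,380 ÷ 3 = $54,460 apiece.
Remainder $653,520 by billable hours (total 4,566): Fabrication 178,909.33 → $178,909; Receiving 292,123.15 → $292,123; Tooling 182,487.52 → $182,488.
Totals: Fabrication $54,460 + $178,909 = $233,369; Receiving $54,460 + $292,123 = $346,583; Tooling $54,460 + $182,488 = $236,948.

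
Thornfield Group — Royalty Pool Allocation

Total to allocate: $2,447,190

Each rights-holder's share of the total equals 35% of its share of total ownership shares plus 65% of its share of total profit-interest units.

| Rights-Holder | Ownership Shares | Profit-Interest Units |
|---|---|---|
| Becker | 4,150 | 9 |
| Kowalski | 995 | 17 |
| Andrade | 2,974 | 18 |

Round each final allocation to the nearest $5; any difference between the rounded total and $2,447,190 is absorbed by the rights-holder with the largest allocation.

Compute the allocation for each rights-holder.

Totals — ownership shares 8,119, profit-interest units 44.
Combined weights (35% ownership shares + 65% profit-interest units): Becker 0.3119; Kowalski 0.2940; Andrade 0.3941.
Raw shares: Becker 763,170.61; Kowalski 719,546.24; Andrade 964,473.15.
Rounded to nearest $5: Becker $763,170; Kowalski $719,545; Andrade $964,475. Sum = $2,447,190.
No rounding difference to absorb.

Becker: $763,170 | Kowalski: $719,545 | Andrade: $964,475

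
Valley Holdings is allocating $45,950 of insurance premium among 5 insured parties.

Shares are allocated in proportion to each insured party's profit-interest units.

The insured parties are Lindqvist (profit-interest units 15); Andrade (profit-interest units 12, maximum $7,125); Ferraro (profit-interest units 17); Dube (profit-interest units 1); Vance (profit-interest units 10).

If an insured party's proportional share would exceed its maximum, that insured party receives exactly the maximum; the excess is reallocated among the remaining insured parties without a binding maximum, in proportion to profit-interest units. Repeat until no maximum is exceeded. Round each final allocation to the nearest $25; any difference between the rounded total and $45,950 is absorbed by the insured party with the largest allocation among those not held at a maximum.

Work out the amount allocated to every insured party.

Lindqvist: $13,550 | Andrade: $7,125 | Ferraro: $15,350 | Dube: $900 | Vance: $9,025

Sum of profit-interest units: 55.
Pro-rata shares before constraints: Lindqvist 12,531.82; Andrade 10,025.45; Ferraro 14,202.73; Dube 835.45; Vance 8,354.55.
Capped: Andrade ($7,125); balance $38,825 reallocated over remaining profit-interest units 43.
Redistributed shares: Lindqvist 13,543.60 → $13,550; Ferraro 15,349.42 → $15,350; Dube 902.91 → $900; Vance 9,029.07 → $9,025.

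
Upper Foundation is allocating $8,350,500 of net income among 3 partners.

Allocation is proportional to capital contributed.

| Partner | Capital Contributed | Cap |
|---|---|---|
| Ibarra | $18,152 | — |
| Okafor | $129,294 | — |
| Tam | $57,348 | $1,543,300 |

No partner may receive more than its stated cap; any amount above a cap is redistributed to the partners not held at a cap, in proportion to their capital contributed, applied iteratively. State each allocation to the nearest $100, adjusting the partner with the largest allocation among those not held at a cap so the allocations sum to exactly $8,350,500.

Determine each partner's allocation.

Ibarra: $838,000 | Okafor: $5,969,200 | Tam: $1,543,300

Total capital contributed = 204,794.
Pro-rata shares before constraints: Ibarra 740,149.98; Okafor 5,271,978.41; Tam 2,338,371.60.
Capped: Tam ($1,543,300); remaining pool $6,807,200 reallocated over remaining capital contributed 147,446.
Shares after redistribution: Ibarra 838,030.83 → $838,000; Okafor 5,969,169.17 → $5,969,200.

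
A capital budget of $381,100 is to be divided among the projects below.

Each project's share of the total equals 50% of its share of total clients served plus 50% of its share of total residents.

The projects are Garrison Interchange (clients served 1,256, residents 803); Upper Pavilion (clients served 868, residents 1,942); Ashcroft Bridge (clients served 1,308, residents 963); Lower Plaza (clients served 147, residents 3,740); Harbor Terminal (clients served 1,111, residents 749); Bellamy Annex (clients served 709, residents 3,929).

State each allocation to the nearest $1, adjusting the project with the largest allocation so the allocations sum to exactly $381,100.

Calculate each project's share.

Totals — clients served 5,399, residents 12,126.
Blended shares (50% clients served + 50% residents): Garrison Interchange 0.1494; Upper Pavilion 0.1605; Ashcroft Bridge 0.1608; Lower Plaza 0.1678; Harbor Terminal 0.1338; Bellamy Annex 0.2277.
Proportional shares: Garrison Interchange 56,947.20; Upper Pavilion 61,151.74; Ashcroft Bridge 61,296.74; Lower Plaza 63,959.14; Harbor Terminal 50,981.07; Bellamy Annex 86,764.11.
At nearest $1: Garrison Interchange $56,947; Upper Pavilion $61,152; Ashcroft Bridge $61,297; Lower Plaza $63,959; Harbor Terminal $50,981; Bellamy Annex $86,764. Sum = $381,100.
Rounded total matches; no reconciliation needed.

Garrison Interchange: $56,947 · Upper Pavilion: $61,152 · Ashcroft Bridge: $61,297 · Lower Plaza: $63,959 · Harbor Terminal: $50,981 · Bellamy Annex: $86,764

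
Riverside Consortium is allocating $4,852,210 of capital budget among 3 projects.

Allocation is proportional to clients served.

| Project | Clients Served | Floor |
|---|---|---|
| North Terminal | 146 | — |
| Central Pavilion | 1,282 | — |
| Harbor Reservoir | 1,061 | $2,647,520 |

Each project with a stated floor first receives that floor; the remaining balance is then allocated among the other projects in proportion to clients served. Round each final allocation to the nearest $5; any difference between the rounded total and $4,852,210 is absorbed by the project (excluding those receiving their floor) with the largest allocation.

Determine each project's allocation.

North Terminal: $225,410 | Central Pavilion: $1,979,280 | Harbor Reservoir: $2,647,520

Fund the minimums — Harbor Reservoir $2,647,520. Residual $2,204,690.
Residual split over remaining clients served 1,428: North Terminal 225,409.48 → $225,410; Central Pavilion 1,979,280.52 → $1,979,280.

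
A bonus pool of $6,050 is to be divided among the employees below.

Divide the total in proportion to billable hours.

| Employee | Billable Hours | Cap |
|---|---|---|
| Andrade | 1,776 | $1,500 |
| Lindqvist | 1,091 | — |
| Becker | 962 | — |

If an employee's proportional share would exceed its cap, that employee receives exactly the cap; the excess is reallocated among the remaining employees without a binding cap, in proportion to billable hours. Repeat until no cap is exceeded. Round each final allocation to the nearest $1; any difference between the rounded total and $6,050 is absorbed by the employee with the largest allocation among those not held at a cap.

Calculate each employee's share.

Total billable hours = 3,829.
Proportional shares (ignoring caps): Andrade 2,806.16; Lindqvist 1,723.83; Becker 1,520.01.
Cap binds for Andrade ($1,500); remaining pool $4,550 reallocated over remaining billable hours 2,053.
Redistributed shares: Lindqvist 2,417.95 → $2,418; Becker 2,132.05 → $2,132.

Andrade: $1,500 · Lindqvist: $2,418 · Becker: $2,132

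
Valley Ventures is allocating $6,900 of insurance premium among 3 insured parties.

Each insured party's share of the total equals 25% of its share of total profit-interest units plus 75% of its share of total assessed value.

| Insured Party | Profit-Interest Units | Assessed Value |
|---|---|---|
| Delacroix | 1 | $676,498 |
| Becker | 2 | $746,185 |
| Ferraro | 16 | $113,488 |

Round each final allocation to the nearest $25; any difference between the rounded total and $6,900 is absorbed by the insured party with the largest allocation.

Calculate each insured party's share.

Delacroix: $2,375 | Becker: $2,700 | Ferraro: $1,825

Profit-interest units total 19; assessed value total 1,536,171.
Composite weights (25% profit-interest units + 75% assessed value): Delacroix 0.3434; Becker 0.3906; Ferraro 0.2659.
Raw shares: Delacroix 2,369.75; Becker 2,695.30; Ferraro 1,834.95.
At nearest $25: Delacroix $2,375; Becker $2,700; Ferraro $1,825. Sum = $6,900.
Sum already equals the total — no adjustment.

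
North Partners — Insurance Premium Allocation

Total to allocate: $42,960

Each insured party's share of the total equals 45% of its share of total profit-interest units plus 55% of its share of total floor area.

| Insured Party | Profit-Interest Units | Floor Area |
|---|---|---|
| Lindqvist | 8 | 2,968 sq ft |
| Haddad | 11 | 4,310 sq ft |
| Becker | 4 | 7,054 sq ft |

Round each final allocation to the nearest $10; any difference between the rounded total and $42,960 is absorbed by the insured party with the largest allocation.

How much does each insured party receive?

Lindqvist: $11,620; Haddad: $16,350; Becker: $14,990

Profit-interest units total 23; floor area total 14,332.
Composite weights (45% profit-interest units + 55% floor area): Lindqvist 0.2704; Haddad 0.3806; Becker 0.3490.
Pro-rata amounts: Lindqvist 11,617.27; Haddad 16,351.28; Becker 14,991.44.
After rounding ($10): Lindqvist $11,620; Haddad $16,350; Becker $14,990. Sum = $42,960.
Sum already equals the total — no adjustment.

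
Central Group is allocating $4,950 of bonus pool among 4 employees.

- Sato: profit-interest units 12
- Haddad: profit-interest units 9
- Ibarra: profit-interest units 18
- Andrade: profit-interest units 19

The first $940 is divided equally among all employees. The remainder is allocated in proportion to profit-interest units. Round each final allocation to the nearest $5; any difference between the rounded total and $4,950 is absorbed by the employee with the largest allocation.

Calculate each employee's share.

Sato: $1,065; Haddad: $855; Ibarra: $1,480; Andrade: $1,550

Equal tier: $940 ÷ 4 = $235 apiece.
Remainder $4,010 by profit-interest units (total 58): Sato 829.66 → $830; Haddad 622.24 → $620; Ibarra 1,244.48 → $1,245; Andrade 1,313.62 → $1,315.
Totals: Sato $235 + $830 = $1,065; Haddad $235 + $620 = $855; Ibarra $235 + $1,245 = $1,480; Andrade $235 + $1,315 = $1,550.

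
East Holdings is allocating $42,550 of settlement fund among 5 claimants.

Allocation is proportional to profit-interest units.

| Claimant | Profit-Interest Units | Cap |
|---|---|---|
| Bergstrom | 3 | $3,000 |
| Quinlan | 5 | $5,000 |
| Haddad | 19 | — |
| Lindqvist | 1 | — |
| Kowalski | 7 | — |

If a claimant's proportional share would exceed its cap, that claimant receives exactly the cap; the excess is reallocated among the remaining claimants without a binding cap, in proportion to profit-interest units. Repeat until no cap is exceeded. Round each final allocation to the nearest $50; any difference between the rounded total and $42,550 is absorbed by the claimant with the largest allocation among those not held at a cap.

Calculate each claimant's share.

Sum of profit-interest units: 35.
Pro-rata shares before constraints: Bergstrom 3,647.14; Quinlan 6,078.57; Haddad 23,098.57; Lindqvist 1,215.71; Kowalski 8,510.00.
Cap binds for Bergstrom ($3,000), Quinlan ($5,000); balance $34,550 reallocated over remaining profit-interest units 27.
Remaining shares: Haddad 24,312.96 → $24,300; Lindqvist 1,279.63 → $1,300; Kowalski 8,957.41 → $8,950.

Bergstrom: $3,000 | Quinlan: $5,000 | Haddad: $24,300 | Lindqvist: $1,300 | Kowalski: $8,950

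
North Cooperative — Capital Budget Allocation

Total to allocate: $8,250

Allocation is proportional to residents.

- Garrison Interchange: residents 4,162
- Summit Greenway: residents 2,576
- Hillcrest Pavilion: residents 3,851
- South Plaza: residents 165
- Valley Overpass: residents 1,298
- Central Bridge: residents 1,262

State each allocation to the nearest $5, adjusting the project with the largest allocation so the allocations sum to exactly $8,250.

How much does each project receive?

Combined residents = 13,314.
Pro-rata amounts: Garrison Interchange 4,162/13,314 × $8,250 = 2,578.98; Summit Greenway 2,576/13,314 × $8,250 = 1,596.21; Hillcrest Pavilion 3,851/13,314 × $8,250 = 2,386.27; South Plaza 165/13,314 × $8,250 = 102.24; Valley Overpass 1,298/13,314 × $8,250 = 804.30; Central Bridge 1,262/13,314 × $8,250 = 782.00.
After rounding ($5): Garrison Interchange $2,580; Summit Greenway $1,595; Hillcrest Pavilion $2,385; South Plaza $100; Valley Overpass $805; Central Bridge $780. Sum = $8,245.
Difference $8,250 − $8,245 = +$5 applied to largest allocation (Garrison Interchange): Garrison Interchange becomes $2,585.

Garrison Interchange: $2,585; Summit Greenway: $1,595; Hillcrest Pavilion: $2,385; South Plaza: $100; Valley Overpass: $805; Central Bridge: $780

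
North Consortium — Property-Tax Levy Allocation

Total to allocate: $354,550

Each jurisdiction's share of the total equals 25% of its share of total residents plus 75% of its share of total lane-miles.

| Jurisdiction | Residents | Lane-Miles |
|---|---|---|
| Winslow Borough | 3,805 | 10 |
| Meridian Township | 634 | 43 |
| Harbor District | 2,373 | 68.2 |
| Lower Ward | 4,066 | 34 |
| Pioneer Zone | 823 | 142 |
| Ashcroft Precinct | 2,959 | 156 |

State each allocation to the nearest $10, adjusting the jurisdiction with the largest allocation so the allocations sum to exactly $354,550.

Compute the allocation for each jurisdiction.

Totals — residents 14,660, lane-miles 453.2.
Blended shares (25% residents + 75% lane-miles): Winslow Borough 0.0814; Meridian Township 0.0820; Harbor District 0.1533; Lower Ward 0.1256; Pioneer Zone 0.2490; Ashcroft Precinct 0.3086.
Pro-rata amounts: Winslow Borough 28,873.29; Meridian Township 29,063.30; Harbor District 54,363.63; Lower Ward 44,533.21; Pioneer Zone 88,293.72; Ashcroft Precinct 109,422.85.
Rounded to nearest $10: Winslow Borough $28,870; Meridian Township $29,060; Harbor District $54,360; Lower Ward $44,530; Pioneer Zone $88,290; Ashcroft Precinct $109,420. Sum = $354,530.
Difference $354,550 − $354,530 = +$20 applied to largest allocation (Ashcroft Precinct): Ashcroft Precinct becomes $109,440.

Winslow Borough: $28,870 · Meridian Township: $29,060 · Harbor District: $54,360 · Lower Ward: $44,530 · Pioneer Zone: $88,290 · Ashcroft Precinct: $109,440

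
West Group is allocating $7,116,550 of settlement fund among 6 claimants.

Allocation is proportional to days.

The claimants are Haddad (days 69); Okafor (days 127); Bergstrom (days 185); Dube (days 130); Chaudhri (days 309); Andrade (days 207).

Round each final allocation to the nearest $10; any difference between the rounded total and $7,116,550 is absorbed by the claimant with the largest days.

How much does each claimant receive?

Days total: 69 + 127 + 185 + 130 + 309 + 207 = 1,027.
Pro-rata amounts: Haddad 478,132.38; Okafor 880,040.75; Bergstrom 1,281,949.12; Dube 900,829.11; Chaudhri 2,141,201.51; Andrade 1,434,397.13.
At nearest $10: Haddad $478,130; Okafor $880,040; Bergstrom $1,281,950; Dube $900,830; Chaudhri $2,141,200; Andrade $1,434,400. Sum = $7,116,550.
No rounding difference to absorb.

Haddad: $478,130; Okafor: $880,040; Bergstrom: $1,281,950; Dube: $900,830; Chaudhri: $2,141,200; Andrade: $1,434,400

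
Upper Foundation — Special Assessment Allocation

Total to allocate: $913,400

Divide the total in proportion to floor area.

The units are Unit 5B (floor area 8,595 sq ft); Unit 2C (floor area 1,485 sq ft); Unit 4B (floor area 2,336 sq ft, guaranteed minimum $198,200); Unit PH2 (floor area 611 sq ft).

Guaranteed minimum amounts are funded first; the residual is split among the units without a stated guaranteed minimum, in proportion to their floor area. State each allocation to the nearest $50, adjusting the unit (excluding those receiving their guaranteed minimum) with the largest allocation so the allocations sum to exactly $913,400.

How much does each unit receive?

Unit 5B: $575,000; Unit 2C: $99,350; Unit 4B: $198,200; Unit PH2: $40,850

Guaranteed amounts: Unit 4B $198,200. Balance $715,200.
Balance split over remaining floor area 10,691: Unit 5B 574,983.07 → $575,000; Unit 2C 99,342.62 → $99,350; Unit PH2 40,874.31 → $40,850.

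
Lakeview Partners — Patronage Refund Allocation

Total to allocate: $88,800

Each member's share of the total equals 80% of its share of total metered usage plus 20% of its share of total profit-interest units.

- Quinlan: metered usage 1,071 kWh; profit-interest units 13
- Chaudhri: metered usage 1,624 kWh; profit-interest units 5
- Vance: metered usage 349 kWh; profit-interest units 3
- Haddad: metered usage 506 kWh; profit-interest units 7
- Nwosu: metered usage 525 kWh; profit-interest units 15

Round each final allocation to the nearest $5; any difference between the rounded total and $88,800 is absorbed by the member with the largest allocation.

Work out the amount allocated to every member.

Metered usage total 4,075; profit-interest units total 43.
Combined weights (80% metered usage + 20% profit-interest units): Quinlan 0.2707; Chaudhri 0.3421; Vance 0.0825; Haddad 0.1319; Nwosu 0.1728.
Raw shares: Quinlan 24,040.18; Chaudhri 30,376.52; Vance 7,323.23; Haddad 11,712.33; Nwosu 15,347.74.
Rounded to nearest $5: Quinlan $24,040; Chaudhri $30,375; Vance $7,325; Haddad $11,710; Nwosu $15,350. Sum = $88,800.
No rounding difference to absorb.

Quinlan: $24,040 | Chaudhri: $30,375 | Vance: $7,325 | Haddad: $11,710 | Nwosu: $15,350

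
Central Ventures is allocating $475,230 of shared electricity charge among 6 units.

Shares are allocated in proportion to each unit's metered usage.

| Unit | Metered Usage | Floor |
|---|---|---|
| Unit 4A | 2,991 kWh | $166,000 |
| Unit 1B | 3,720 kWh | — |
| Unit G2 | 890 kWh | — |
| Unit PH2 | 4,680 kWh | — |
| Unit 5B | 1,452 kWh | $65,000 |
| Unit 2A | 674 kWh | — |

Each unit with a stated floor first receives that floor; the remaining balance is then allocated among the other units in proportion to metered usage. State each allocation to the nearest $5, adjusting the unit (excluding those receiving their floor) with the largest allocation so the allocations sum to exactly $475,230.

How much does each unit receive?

Unit 4A: $166,000 | Unit 1B: $91,180 | Unit G2: $21,815 | Unit PH2: $114,715 | Unit 5B: $65,000 | Unit 2A: $16,520

Guaranteed amounts: Unit 4A $166,000; Unit 5B $65,000. Residual $244,230.
Residual split over remaining metered usage 9,964: Unit 1B 91,181.81 → $91,180; Unit G2 21,815.00 → $21,815; Unit PH2 114,712.61 → $114,715; Unit 2A 16,520.58 → $16,520.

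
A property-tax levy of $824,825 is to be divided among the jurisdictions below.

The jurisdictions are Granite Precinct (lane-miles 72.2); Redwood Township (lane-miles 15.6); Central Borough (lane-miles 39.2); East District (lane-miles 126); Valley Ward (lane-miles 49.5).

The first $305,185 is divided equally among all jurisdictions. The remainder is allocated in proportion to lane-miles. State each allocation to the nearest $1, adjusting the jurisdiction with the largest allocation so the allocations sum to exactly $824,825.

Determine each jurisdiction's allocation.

First tranche $305,185 split equally: $61,037 each.
Remainder $519,640 by lane-miles (total 302.5): Granite Precinct 124,026.47 → $124,026; Redwood Township 26,797.96 → $26,798; Central Borough 67,338.47 → $67,338; East District 216,445.09 → $216,445; Valley Ward 85,032.00 → $85,032.
Rounding difference +$1 on remainder applied to East District.
Totals: Granite Precinct $61,037 + $124,026 = $185,063; Redwood Township $61,037 + $26,798 = $87,835; Central Borough $61,037 + $67,338 = $128,375; East District $61,037 + $216,446 = $277,483; Valley Ward $61,037 + $85,032 = $146,069.

Granite Precinct: $185,063; Redwood Township: $87,835; Central Borough: $128,375; East District: $277,483; Valley Ward: $146,069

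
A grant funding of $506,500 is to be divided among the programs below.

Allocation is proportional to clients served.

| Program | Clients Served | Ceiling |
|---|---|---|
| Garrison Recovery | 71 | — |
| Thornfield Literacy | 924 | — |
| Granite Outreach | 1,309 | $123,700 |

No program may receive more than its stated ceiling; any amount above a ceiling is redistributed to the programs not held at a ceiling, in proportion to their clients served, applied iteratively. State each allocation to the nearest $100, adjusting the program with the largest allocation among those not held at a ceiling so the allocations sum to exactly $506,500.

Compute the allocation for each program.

Sum of clients served: 2,304.
Pro-rata shares before constraints: Garrison Recovery 15,608.29; Thornfield Literacy 203,127.60; Granite Outreach 287,764.11.
Capped: Granite Outreach ($123,700); remaining pool $382,800 reallocated over remaining clients served 995.
Redistributed shares: Garrison Recovery 27,315.38 → $27,300; Thornfield Literacy 355,484.62 → $355,500.

Garrison Recovery: $27,300 | Thornfield Literacy: $355,500 | Granite Outreach: $123,700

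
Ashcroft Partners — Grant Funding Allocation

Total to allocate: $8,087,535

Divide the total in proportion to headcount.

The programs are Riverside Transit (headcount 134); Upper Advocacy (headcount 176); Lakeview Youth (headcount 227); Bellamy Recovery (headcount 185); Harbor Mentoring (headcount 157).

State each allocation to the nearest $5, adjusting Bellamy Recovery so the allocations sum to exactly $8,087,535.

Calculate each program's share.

Riverside Transit: $1,232,910 · Upper Advocacy: $1,619,345 · Lakeview Youth: $2,088,590 · Bellamy Recovery: $1,702,160 · Harbor Mentoring: $1,444,530

Headcount total: 879.
Raw shares: Riverside Transit 134/879 × $8,087,535 = 1,232,912.05; Upper Advocacy 176/879 × $8,087,535 = 1,619,347.17; Lakeview Youth 227/879 × $8,087,535 = 2,088,589.81; Bellamy Recovery 185/879 × $8,087,535 = 1,702,154.69; Harbor Mentoring 157/879 × $8,087,535 = 1,444,531.28.
Rounded to nearest $5: Riverside Transit $1,232,910; Upper Advocacy $1,619,345; Lakeview Youth $2,088,590; Bellamy Recovery $1,702,155; Harbor Mentoring $1,444,530. Sum = $8,087,530.
Difference $8,087,535 − $8,087,530 = +$5 applied to Bellamy Recovery: Bellamy Recovery becomes $1,702,160.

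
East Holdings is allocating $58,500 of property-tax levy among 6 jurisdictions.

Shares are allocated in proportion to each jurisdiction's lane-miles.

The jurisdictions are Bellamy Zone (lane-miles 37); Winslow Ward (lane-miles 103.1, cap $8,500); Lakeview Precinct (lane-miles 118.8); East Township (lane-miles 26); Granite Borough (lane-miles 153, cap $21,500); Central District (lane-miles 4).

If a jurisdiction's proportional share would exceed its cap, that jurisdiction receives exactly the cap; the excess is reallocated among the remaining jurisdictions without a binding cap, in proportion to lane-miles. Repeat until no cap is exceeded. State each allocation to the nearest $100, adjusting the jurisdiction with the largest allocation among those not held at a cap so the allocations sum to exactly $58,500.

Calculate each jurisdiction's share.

Lane-miles total: 441.9.
Proportional shares (ignoring caps): Bellamy Zone 4,898.17; Winslow Ward 13,648.68; Lakeview Precinct 15,727.09; East Township 3,441.96; Granite Borough 20,254.58; Central District 529.53.
Held at cap: Winslow Ward ($8,500); residual $50,000 reallocated over remaining lane-miles 338.8.
Held at cap: Granite Borough ($21,500); residual $28,500 reallocated over remaining lane-miles 185.8.
Remaining shares: Bellamy Zone 5,675.46 → $5,700; Lakeview Precinct 18,222.82 → $18,200; East Township 3,988.16 → $4,000; Central District 613.56 → $600.

Bellamy Zone: $5,700; Winslow Ward: $8,500; Lakeview Precinct: $18,200; East Township: $4,000; Granite Borough: $21,500; Central District: $600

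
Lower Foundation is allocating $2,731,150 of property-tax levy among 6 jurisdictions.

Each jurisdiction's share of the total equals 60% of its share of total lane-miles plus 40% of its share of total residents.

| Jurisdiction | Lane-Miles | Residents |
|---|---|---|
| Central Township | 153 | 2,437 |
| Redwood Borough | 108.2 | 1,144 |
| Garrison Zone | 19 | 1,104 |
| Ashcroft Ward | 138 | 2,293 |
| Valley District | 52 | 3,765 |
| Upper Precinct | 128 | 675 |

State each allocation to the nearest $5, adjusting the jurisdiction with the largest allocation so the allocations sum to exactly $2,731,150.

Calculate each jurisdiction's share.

Totals — lane-miles 598.2, residents 11,418.
Blended shares (60% lane-miles + 40% residents): Central Township 0.2388; Redwood Borough 0.1486; Garrison Zone 0.0577; Ashcroft Ward 0.2187; Valley District 0.1841; Upper Precinct 0.1520.
Proportional shares: Central Township 652,292.44; Redwood Borough 405,856.12; Garrison Zone 157,677.34; Ashcroft Ward 597,424.18; Valley District 502,677.65; Upper Precinct 415,222.28.
Rounded to nearest $5: Central Township $652,290; Redwood Borough $405,855; Garrison Zone $157,675; Ashcroft Ward $597,425; Valley District $502,680; Upper Precinct $415,220. Sum = $2,731,145.
Difference $2,731,150 − $2,731,145 = +$5 applied to largest allocation (Central Township): Central Township becomes $652,295.

Central Township: $652,295 | Redwood Borough: $405,855 | Garrison Zone: $157,675 | Ashcroft Ward: $597,425 | Valley District: $502,680 | Upper Precinct: $415,220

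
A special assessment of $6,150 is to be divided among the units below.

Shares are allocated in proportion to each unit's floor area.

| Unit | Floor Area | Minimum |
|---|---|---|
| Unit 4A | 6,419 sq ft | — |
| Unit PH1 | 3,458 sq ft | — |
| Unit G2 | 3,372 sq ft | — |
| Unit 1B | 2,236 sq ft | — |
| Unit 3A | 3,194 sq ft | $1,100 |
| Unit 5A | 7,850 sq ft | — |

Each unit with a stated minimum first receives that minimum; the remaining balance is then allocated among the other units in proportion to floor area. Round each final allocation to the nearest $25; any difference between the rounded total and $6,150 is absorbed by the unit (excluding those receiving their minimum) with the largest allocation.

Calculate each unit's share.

Minimums first: Unit 3A $1,100. Remaining pool $5,050.
Remaining pool split over remaining floor area 23,335: Unit 4A 1,389.16 → $1,400; Unit PH1 748.36 → $750; Unit G2 729.75 → $725; Unit 1B 483.90 → $475; Unit 5A 1,698.84 → $1,700.

Unit 4A: $1,400; Unit PH1: $750; Unit G2: $725; Unit 1B: $475; Unit 3A: $1,100; Unit 5A: $1,700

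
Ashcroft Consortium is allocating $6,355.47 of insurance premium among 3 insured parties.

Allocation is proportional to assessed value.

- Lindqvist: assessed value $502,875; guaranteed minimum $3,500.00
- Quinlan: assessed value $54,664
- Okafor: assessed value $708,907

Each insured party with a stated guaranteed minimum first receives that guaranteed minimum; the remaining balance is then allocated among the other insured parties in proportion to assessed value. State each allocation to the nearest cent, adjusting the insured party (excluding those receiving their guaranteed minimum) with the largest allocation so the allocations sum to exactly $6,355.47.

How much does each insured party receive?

Lindqvist: $3,500.00 | Quinlan: $204.42 | Okafor: $2,651.05

Fund the minimums — Lindqvist $3,500.00. Residual $2,855.47.
Residual split over remaining assessed value 763,571: Quinlan 204.4229 → $204.42; Okafor 2,651.0471 → $2,651.05.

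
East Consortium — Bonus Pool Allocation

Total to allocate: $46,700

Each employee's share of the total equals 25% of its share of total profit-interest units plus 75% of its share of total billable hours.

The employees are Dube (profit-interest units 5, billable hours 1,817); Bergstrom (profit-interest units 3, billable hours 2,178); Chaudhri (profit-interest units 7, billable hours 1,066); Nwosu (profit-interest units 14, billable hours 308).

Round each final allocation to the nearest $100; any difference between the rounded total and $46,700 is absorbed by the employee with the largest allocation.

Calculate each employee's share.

Profit-interest units total 29; billable hours total 5,369.
Blended shares (25% profit-interest units + 75% billable hours): Dube 0.2969; Bergstrom 0.3301; Chaudhri 0.2093; Nwosu 0.1637.
Raw shares: Dube 13,866.24; Bergstrom 15,416.07; Chaudhri 9,772.22; Nwosu 7,645.46.
At nearest $100: Dube $13,900; Bergstrom $15,400; Chaudhri $9,800; Nwosu $7,600. Sum = $46,700.
Sum already equals the total — no adjustment.

Dube: $13,900 | Bergstrom: $15,400 | Chaudhri: $9,800 | Nwosu: $7,600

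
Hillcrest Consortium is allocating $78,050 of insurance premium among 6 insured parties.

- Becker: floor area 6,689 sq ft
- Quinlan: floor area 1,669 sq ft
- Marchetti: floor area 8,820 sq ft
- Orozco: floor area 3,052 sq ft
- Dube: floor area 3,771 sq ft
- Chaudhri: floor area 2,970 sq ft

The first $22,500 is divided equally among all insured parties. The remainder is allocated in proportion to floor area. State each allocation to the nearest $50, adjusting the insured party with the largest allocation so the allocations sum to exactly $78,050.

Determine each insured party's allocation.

First tranche $22,500 split equally: $3,750 each.
Remainder $55,550 by floor area (total 26,971): Becker 13,776.80 → $13,800; Quinlan 3,437.51 → $3,450; Marchetti 18,165.84 → $18,150; Orozco 6,285.96 → $6,300; Dube 7,766.83 → $7,750; Chaudhri 6,117.07 → $6,100.
Totals: Becker $3,750 + $13,800 = $17,550; Quinlan $3,750 + $3,450 = $7,200; Marchetti $3,750 + $18,150 = $21,900; Orozco $3,750 + $6,300 = $10,050; Dube $3,750 + $7,750 = $11,500; Chaudhri $3,750 + $6,100 = $9,850.

Becker: $17,550 · Quinlan: $7,200 · Marchetti: $21,900 · Orozco: $10,050 · Dube: $11,500 · Chaudhri: $9,850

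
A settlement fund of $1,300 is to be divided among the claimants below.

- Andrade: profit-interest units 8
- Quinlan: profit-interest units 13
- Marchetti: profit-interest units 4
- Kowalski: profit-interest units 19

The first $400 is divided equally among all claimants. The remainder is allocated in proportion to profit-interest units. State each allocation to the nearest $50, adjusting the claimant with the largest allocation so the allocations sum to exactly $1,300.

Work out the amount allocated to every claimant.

First tranche $400 split equally: $100 each.
Remainder $900 by profit-interest units (total 44): Andrade 163.64 → $150; Quinlan 265.91 → $250; Marchetti 81.82 → $100; Kowalski 388.64 → $400.
Totals: Andrade $100 + $150 = $250; Quinlan $100 + $250 = $350; Marchetti $100 + $100 = $200; Kowalski $100 + $400 = $500.

Andrade: $250; Quinlan: $350; Marchetti: $200; Kowalski: $500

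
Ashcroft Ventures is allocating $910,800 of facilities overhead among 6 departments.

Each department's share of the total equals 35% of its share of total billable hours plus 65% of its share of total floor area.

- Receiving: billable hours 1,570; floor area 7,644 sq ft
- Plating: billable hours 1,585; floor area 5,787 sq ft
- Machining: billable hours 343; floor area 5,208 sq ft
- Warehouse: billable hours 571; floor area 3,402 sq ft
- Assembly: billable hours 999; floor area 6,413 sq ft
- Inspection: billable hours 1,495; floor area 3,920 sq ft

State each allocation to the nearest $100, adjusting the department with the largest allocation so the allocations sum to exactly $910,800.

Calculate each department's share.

Receiving: $216,100 | Plating: $182,800 | Machining: $111,900 | Warehouse: $89,900 | Assembly: $165,800 | Inspection: $144,300

Totals — billable hours 6,563, floor area 32,374.
Composite weights (35% billable hours + 65% floor area): Receiving 0.2372; Plating 0.2007; Machining 0.1229; Warehouse 0.0988; Assembly 0.1820; Inspection 0.1584.
Raw shares: Receiving 216,043.55; Plating 182,813.37; Machining 111,898.46; Warehouse 89,946.81; Assembly 165,797.60; Inspection 144,300.22.
At nearest $100: Receiving $216,000; Plating $182,800; Machining $111,900; Warehouse $89,900; Assembly $165,800; Inspection $144,300. Sum = $910,700.
Difference $910,800 − $910,700 = +$100 applied to largest allocation (Receiving): Receiving becomes $216,100.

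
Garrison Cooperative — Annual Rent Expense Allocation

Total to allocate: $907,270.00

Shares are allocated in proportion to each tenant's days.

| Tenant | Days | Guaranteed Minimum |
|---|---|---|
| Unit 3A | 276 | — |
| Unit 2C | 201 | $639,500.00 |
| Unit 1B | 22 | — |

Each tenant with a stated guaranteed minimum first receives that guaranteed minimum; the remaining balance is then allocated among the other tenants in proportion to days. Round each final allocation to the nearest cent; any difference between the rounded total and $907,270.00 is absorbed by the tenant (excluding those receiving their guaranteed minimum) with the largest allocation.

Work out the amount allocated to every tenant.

Unit 3A: $248,001.74; Unit 2C: $639,500.00; Unit 1B: $19,768.26

Fund the minimums — Unit 2C $639,500.00. Balance $267,770.00.
Balance split over remaining days 298: Unit 3A 248,001.74497 → $248,001.74; Unit 1B 19,768.25503 → $19,768.26.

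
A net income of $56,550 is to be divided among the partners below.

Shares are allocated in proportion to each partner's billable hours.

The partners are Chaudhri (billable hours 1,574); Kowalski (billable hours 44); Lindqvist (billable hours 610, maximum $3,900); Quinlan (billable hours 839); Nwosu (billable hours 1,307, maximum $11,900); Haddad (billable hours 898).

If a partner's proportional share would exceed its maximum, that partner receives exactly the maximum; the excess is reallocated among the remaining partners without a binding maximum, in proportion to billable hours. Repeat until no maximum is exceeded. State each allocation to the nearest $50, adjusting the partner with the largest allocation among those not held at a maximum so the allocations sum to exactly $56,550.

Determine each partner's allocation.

Billable hours total: 5,272.
Proportional shares (ignoring caps): Chaudhri 16,883.48; Kowalski 471.97; Lindqvist 6,543.15; Quinlan 8,999.52; Nwosu 14,019.51; Haddad 9,632.38.
Cap binds for Lindqvist ($3,900), Nwosu ($11,900); remaining pool $40,750 reallocated over remaining billable hours 3,355.
Remaining shares: Chaudhri 19,117.88 → $19,100; Kowalski 534.43 → $550; Quinlan 10,190.54 → $10,200; Haddad 10,907.15 → $10,900.

Chaudhri: $19,100 · Kowalski: $550 · Lindqvist: $3,900 · Quinlan: $10,200 · Nwosu: $11,900 · Haddad: $10,900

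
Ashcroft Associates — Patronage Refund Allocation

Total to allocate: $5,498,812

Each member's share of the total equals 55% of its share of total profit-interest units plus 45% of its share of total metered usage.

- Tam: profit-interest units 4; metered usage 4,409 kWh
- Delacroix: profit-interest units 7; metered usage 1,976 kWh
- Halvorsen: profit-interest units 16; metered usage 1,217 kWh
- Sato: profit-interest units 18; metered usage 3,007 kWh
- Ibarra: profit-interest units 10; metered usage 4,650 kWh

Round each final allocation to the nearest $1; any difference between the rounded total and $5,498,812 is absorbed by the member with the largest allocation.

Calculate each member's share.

Tam: $934,935 · Delacroix: $705,354 · Halvorsen: $1,077,164 · Sato: $1,477,414 · Ibarra: $1,303,945

Profit-interest units total 55; metered usage total 15,259.
Combined weights (55% profit-interest units + 45% metered usage): Tam 0.1700; Delacroix 0.1283; Halvorsen 0.1959; Sato 0.2687; Ibarra 0.2371.
Pro-rata amounts: Tam 934,934.98; Delacroix 705,353.54; Halvorsen 1,077,163.90; Sato 1,477,414.28; Ibarra 1,303,945.30.
After rounding ($1): Tam $934,935; Delacroix $705,354; Halvorsen $1,077,164; Sato $1,477,414; Ibarra $1,303,945. Sum = $5,498,812.
Rounded total matches; no reconciliation needed.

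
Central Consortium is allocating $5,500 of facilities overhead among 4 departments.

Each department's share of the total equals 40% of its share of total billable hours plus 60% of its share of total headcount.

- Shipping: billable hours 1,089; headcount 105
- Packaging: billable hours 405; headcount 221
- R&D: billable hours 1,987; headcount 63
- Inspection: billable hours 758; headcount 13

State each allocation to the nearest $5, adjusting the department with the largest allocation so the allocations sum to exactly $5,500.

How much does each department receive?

Shipping: $1,425; Packaging: $2,025; R&D: $1,550; Inspection: $500

Totals — billable hours 4,239, headcount 402.
Combined weights (40% billable hours + 60% headcount): Shipping 0.2595; Packaging 0.3681; R&D 0.2815; Inspection 0.0909.
Unrounded shares: Shipping 1,427.12; Packaging 2,024.37; R&D 1,548.40; Inspection 500.11.
At nearest $5: Shipping $1,425; Packaging $2,025; R&D $1,550; Inspection $500. Sum = $5,500.
Sum already equals the total — no adjustment.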